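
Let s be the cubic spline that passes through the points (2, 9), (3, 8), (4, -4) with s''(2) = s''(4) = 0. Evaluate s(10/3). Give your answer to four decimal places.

With m_i denoting the second derivative at x_i, h_i = 1, 1, and Δ_i = (y_(i+1) − y_i)/h_i = -1, -12:
  1·m_0 + 4·m_1 + 1·m_2 = 6(Δ_1 - Δ_0) = -66
Natural end conditions: m_0 = m_2 = 0.
Forward elimination and back-substitution give m_0 = 0, m_1 = -33/2, m_2 = 0.
On [3, 4], s(x) = 8 - 13/2·(x - 3) - 33/4·(x - 3)² + 11/4·(x - 3)³.
With (x - 3) = 1/3: s(10/3) = 271/54.

5.0185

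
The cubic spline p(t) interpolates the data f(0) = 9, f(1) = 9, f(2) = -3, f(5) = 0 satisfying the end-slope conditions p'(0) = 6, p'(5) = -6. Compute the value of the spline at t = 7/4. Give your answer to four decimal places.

-0.1988

Write σ_i for p''(x_i). With h_i = 1, 1, 3 and divided differences Δ_i = 0, -12, 1, the continuity of p' gives the tridiagonal system
  1·σ_0 + 4·σ_1 + 1·σ_2 = 6(Δ_1 - Δ_0) = -72
  1·σ_1 + 8·σ_2 + 3·σ_3 = 6(Δ_2 - Δ_1) = 78
Clamped end conditions give two more equations: 2h_0·σ_0 + h_0·σ_1 = 6(Δ_0 - p'(0)) = -36 and h_2·σ_2 + 2h_2·σ_3 = 6(p'(5) - Δ_2) = -42.
Forward elimination and back-substitution give σ_0 = -222/29, σ_1 = -600/29, σ_2 = 534/29, σ_3 = -470/29.
On [1, 2], p(t) = 9 - 237/29·(t - 1) - 300/29·(t - 1)² + 189/29·(t - 1)³.
With (t - 1) = 3/4: p(7/4) = -369/1856.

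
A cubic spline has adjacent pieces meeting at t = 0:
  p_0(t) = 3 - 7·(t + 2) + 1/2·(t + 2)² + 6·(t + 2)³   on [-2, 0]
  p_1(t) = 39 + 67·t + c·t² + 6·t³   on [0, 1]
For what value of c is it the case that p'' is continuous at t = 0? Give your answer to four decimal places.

36.5000

p_0''(t) = 1 + 36·(t + 2), so p_0''(0) = 73. On the right, p_1''(0) = 2c, so c = 73/2.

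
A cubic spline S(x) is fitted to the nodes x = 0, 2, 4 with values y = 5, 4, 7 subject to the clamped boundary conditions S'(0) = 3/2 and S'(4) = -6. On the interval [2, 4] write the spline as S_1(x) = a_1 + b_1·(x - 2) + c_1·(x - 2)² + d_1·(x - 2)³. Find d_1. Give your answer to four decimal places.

Put m_i = S'' at the i-th knot. Here h = (2, 2) and Δ = (-1/2, 3/2), so the interior equations h_(i-1)·m_(i-1) + 2(h_(i-1)+h_i)·m_i + h_i·m_(i+1) = 6(Δ_i − Δ_(i-1)) read
  2·m_0 + 8·m_1 + 2·m_2 = 6(Δ_1 - Δ_0) = 12
Clamped end conditions give two more equations: 2h_0·m_0 + h_0·m_1 = 6(Δ_0 - S'(0)) = -12 and h_1·m_1 + 2h_1·m_2 = 6(S'(4) - Δ_1) = -45.
Hence m_0 = -51/8, m_1 = 27/4, m_2 = -117/8.
On [2, 4], with S_1(x) = a_1 + b_1·(x - 2) + c_1·(x - 2)² + d_1·(x - 2)³: c_1 = m_1/2 = 27/8, d_1 = (m_2 - m_1)/(6h_1) = -57/32, b_1 = Δ_1 - h_1(2m_1 + m_2)/6 = 15/8.

-1.7813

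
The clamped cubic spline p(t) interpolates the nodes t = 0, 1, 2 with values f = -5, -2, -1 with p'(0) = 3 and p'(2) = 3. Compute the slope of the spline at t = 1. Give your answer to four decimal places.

1.5000

Put m_i = p'' at the i-th knot. Here h = (1, 1) and Δ = (3, 1), so the interior equations h_(i-1)·m_(i-1) + 2(h_(i-1)+h_i)·m_i + h_i·m_(i+1) = 6(Δ_i − Δ_(i-1)) read
  1·m_0 + 4·m_1 + 1·m_2 = 6(Δ_1 - Δ_0) = -12
Clamped end conditions give two more equations: 2h_0·m_0 + h_0·m_1 = 6(Δ_0 - p'(0)) = 0 and h_1·m_1 + 2h_1·m_2 = 6(p'(2) - Δ_1) = 12.
Solving the tridiagonal system: m_0 = 3, m_1 = -6, m_2 = 9.
On [1, 2], p'(t) = b_1 + 2c_1·(t - 1) + 3d_1·(t - 1)² with b_1 = Δ_1 - h_1(2m_1 + m_2)/6 = 3/2, c_1 = m_1/2 = -3, d_1 = (m_2 - m_1)/(6h_1) = 5/2. So p'(1) = 3/2.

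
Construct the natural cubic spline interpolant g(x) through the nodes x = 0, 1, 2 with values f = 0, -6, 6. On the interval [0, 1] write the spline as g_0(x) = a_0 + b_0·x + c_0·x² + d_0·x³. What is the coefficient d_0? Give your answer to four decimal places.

Put m_i = g'' at the i-th knot. Here h = (1, 1) and Δ = (-6, 12), so the interior equations h_(i-1)·m_(i-1) + 2(h_(i-1)+h_i)·m_i + h_i·m_(i+1) = 6(Δ_i − Δ_(i-1)) read
  1·m_0 + 4·m_1 + 1·m_2 = 6(Δ_1 - Δ_0) = 108
Natural end conditions: m_0 = m_2 = 0.
Solving the tridiagonal system: m_0 = 0, m_1 = 27, m_2 = 0.
On [0, 1], with g_0(x) = a_0 + b_0·x + c_0·x² + d_0·x³: c_0 = m_0/2 = 0, d_0 = (m_1 - m_0)/(6h_0) = 9/2, b_0 = Δ_0 - h_0(2m_0 + m_1)/6 = -21/2.

4.5000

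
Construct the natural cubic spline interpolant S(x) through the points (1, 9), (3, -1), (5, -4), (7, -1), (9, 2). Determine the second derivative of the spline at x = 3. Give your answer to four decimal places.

With σ_i denoting the second derivative at x_i, h_i = 2, 2, 2, 2, and Δ_i = (y_(i+1) − y_i)/h_i = -5, -3/2, 3/2, 3/2:
  2·σ_0 + 8·σ_1 + 2·σ_2 = 6(Δ_1 - Δ_0) = 21
  2·σ_1 + 8·σ_2 + 2·σ_3 = 6(Δ_2 - Δ_1) = 18
  2·σ_2 + 8·σ_3 + 2·σ_4 = 6(Δ_3 - Δ_2) = 0
Natural end conditions: σ_0 = σ_4 = 0.
Hence σ_0 = 0, σ_1 = 243/112, σ_2 = 51/28, σ_3 = -51/112, σ_4 = 0.

2.1696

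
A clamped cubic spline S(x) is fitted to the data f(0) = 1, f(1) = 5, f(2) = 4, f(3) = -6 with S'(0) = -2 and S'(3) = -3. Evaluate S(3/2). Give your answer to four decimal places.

6.2083

Put M_i = S'' at the i-th knot. Here h = (1, 1, 1) and Δ = (4, -1, -10), so the interior equations h_(i-1)·M_(i-1) + 2(h_(i-1)+h_i)·M_i + h_i·M_(i+1) = 6(Δ_i − Δ_(i-1)) read
  1·M_0 + 4·M_1 + 1·M_2 = 6(Δ_1 - Δ_0) = -30
  1·M_1 + 4·M_2 + 1·M_3 = 6(Δ_2 - Δ_1) = -54
Clamped end conditions give two more equations: 2h_0·M_0 + h_0·M_1 = 6(Δ_0 - S'(0)) = 36 and h_2·M_2 + 2h_2·M_3 = 6(S'(3) - Δ_2) = 42.
Forward elimination and back-substitution give M_0 = 332/15, M_1 = -124/15, M_2 = -286/15, M_3 = 458/15.
On [1, 2], S(x) = 5 + 74/15·(x - 1) - 62/15·(x - 1)² - 9/5·(x - 1)³.
With (x - 1) = 1/2: S(3/2) = 149/24.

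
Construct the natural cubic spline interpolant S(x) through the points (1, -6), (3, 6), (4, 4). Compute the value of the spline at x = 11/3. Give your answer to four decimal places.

With M_i denoting the second derivative at x_i, h_i = 2, 1, and Δ_i = (y_(i+1) − y_i)/h_i = 6, -2:
  2·M_0 + 6·M_1 + 1·M_2 = 6(Δ_1 - Δ_0) = -48
Natural end conditions: M_0 = M_2 = 0.
Hence M_0 = 0, M_1 = -8, M_2 = 0.
On [3, 4], S(x) = 6 + 2/3·(x - 3) - 4·(x - 3)² + 4/3·(x - 3)³.
With (x - 3) = 2/3: S(11/3) = 410/81.

5.0617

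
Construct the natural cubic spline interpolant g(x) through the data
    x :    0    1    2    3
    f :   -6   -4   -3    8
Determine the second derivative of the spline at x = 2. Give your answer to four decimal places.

16.4000

Let m_i = g''(x_i). Step sizes h_i = 1, 1, 1; slopes of the chords Δ_i = (y_(i+1) - y_i)/h_i = 2, 1, 11.
  1·m_0 + 4·m_1 + 1·m_2 = 6(Δ_1 - Δ_0) = -6
  1·m_1 + 4·m_2 + 1·m_3 = 6(Δ_2 - Δ_1) = 60
Natural end conditions: m_0 = m_3 = 0.
Solving the tridiagonal system: m_0 = 0, m_1 = -28/5, m_2 = 82/5, m_3 = 0.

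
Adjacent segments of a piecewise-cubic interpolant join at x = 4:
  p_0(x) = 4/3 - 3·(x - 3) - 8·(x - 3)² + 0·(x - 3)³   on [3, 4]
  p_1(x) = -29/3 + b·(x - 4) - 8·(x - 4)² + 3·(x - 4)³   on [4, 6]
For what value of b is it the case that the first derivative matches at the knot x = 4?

p_0'(x) = -3 - 16·(x - 3) + 0·(x - 3)², so p_0'(4) = -19. On the right, p_1'(4) = b, so b = -19.

-19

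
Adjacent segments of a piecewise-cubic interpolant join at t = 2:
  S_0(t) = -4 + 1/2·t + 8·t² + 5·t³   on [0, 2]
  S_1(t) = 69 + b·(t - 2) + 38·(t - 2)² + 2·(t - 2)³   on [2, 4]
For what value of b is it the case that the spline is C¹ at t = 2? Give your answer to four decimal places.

92.5000

S_0'(t) = 1/2 + 16·t + 15·t², so S_0'(2) = 185/2. On the right, S_1'(2) = b, so b = 185/2.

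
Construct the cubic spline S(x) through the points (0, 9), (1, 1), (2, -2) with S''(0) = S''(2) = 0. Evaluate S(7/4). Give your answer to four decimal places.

-1.5430

Write M_i for S''(x_i). With h_i = 1, 1 and divided differences Δ_i = -8, -3, the continuity of S' gives the tridiagonal system
  1·M_0 + 4·M_1 + 1·M_2 = 6(Δ_1 - Δ_0) = 30
Natural end conditions: M_0 = M_2 = 0.
Solving: M_0 = 0, M_1 = 15/2, M_2 = 0.
On [1, 2], S(x) = 1 - 11/2·(x - 1) + 15/4·(x - 1)² - 5/4·(x - 1)³.
With (x - 1) = 3/4: S(7/4) = -395/256.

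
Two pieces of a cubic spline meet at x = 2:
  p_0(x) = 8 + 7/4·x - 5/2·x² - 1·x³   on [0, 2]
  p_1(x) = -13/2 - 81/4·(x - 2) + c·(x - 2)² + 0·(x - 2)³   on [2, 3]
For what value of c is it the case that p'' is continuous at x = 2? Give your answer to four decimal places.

p_0''(x) = -5 - 6·x, so p_0''(2) = -17. On the right, p_1''(2) = 2c, so c = -17/2.

-8.5000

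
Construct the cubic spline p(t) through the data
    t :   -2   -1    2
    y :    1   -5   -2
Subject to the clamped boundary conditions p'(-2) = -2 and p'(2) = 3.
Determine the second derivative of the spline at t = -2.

-16

With M_i denoting the second derivative at x_i, h_i = 1, 3, and Δ_i = (y_(i+1) − y_i)/h_i = -6, 1:
  1·M_0 + 8·M_1 + 3·M_2 = 6(Δ_1 - Δ_0) = 42
Clamped end conditions give two more equations: 2h_0·M_0 + h_0·M_1 = 6(Δ_0 - p'(-2)) = -24 and h_1·M_1 + 2h_1·M_2 = 6(p'(2) - Δ_1) = 12.
Solving the tridiagonal system: M_0 = -16, M_1 = 8, M_2 = -2.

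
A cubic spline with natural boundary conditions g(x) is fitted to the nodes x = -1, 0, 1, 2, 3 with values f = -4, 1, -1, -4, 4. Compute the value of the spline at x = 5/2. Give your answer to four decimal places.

With M_i denoting the second derivative at x_i, h_i = 1, 1, 1, 1, and Δ_i = (y_(i+1) − y_i)/h_i = 5, -2, -3, 8:
  1·M_0 + 4·M_1 + 1·M_2 = 6(Δ_1 - Δ_0) = -42
  1·M_1 + 4·M_2 + 1·M_3 = 6(Δ_2 - Δ_1) = -6
  1·M_2 + 4·M_3 + 1·M_4 = 6(Δ_3 - Δ_2) = 66
Natural end conditions: M_0 = M_4 = 0.
Solving: M_0 = 0, M_1 = -135/14, M_2 = -24/7, M_3 = 243/14, M_4 = 0.
On [2, 3], g(x) = -4 + 31/14·(x - 2) + 243/28·(x - 2)² - 81/28·(x - 2)³.
With (x - 2) = 1/2: g(5/2) = -243/224.

-1.0848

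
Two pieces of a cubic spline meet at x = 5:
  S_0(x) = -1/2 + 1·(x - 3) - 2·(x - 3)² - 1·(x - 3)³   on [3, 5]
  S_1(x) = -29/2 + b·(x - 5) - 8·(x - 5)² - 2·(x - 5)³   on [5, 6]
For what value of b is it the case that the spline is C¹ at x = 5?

S_0'(x) = 1 - 4·(x - 3) - 3·(x - 3)², so S_0'(5) = -19. On the right, S_1'(5) = b, so b = -19.

-19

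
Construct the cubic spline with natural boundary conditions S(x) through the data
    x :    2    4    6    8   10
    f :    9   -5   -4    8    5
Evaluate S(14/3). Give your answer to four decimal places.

-6.6958

Write M_i for S''(x_i). With h_i = 2, 2, 2, 2 and divided differences Δ_i = -7, 1/2, 6, -3/2, the continuity of S' gives the tridiagonal system
  2·M_0 + 8·M_1 + 2·M_2 = 6(Δ_1 - Δ_0) = 45
  2·M_1 + 8·M_2 + 2·M_3 = 6(Δ_2 - Δ_1) = 33
  2·M_2 + 8·M_3 + 2·M_4 = 6(Δ_3 - Δ_2) = -45
Natural end conditions: M_0 = M_4 = 0.
Solving the tridiagonal system: M_0 = 0, M_1 = 249/56, M_2 = 33/7, M_3 = -381/56, M_4 = 0.
On [4, 6], S(x) = -5 - 113/28·(x - 4) + 249/112·(x - 4)² + 5/224·(x - 4)³.
With (x - 4) = 2/3: S(14/3) = -2531/378.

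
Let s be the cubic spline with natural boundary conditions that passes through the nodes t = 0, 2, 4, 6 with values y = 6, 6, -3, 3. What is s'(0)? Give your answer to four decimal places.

Let σ_i = s''(x_i). Step sizes h_i = 2, 2, 2; slopes of the chords Δ_i = (y_(i+1) - y_i)/h_i = 0, -9/2, 3.
  2·σ_0 + 8·σ_1 + 2·σ_2 = 6(Δ_1 - Δ_0) = -27
  2·σ_1 + 8·σ_2 + 2·σ_3 = 6(Δ_2 - Δ_1) = 45
Natural end conditions: σ_0 = σ_3 = 0.
Solving the tridiagonal system: σ_0 = 0, σ_1 = -51/10, σ_2 = 69/10, σ_3 = 0.
On [0, 2], s'(t) = b_0 + 2c_0·t + 3d_0·t² with b_0 = Δ_0 - h_0(2σ_0 + σ_1)/6 = 17/10, c_0 = σ_0/2 = 0, d_0 = (σ_1 - σ_0)/(6h_0) = -17/40. So s'(0) = 17/10.

1.7000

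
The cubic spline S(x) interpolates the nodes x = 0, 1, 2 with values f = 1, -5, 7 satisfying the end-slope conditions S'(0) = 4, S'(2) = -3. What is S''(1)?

Write m_i for S''(x_i). With h_i = 1, 1 and divided differences Δ_i = -6, 12, the continuity of S' gives the tridiagonal system
  1·m_0 + 4·m_1 + 1·m_2 = 6(Δ_1 - Δ_0) = 108
Clamped end conditions give two more equations: 2h_0·m_0 + h_0·m_1 = 6(Δ_0 - S'(0)) = -60 and h_1·m_1 + 2h_1·m_2 = 6(S'(2) - Δ_1) = -90.
Forward elimination and back-substitution give m_0 = -121/2, m_1 = 61, m_2 = -151/2.

61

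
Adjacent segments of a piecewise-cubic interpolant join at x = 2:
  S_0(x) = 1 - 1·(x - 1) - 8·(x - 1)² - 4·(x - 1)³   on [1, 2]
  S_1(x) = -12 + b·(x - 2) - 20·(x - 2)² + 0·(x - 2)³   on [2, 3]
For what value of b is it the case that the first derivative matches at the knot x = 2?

S_0'(x) = -1 - 16·(x - 1) - 12·(x - 1)², so S_0'(2) = -29. On the right, S_1'(2) = b, so b = -29.

-29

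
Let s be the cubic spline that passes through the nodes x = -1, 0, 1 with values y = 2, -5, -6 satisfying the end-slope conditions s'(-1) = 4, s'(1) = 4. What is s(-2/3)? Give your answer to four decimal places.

1.3704

With M_i denoting the second derivative at x_i, h_i = 1, 1, and Δ_i = (y_(i+1) − y_i)/h_i = -7, -1:
  1·M_0 + 4·M_1 + 1·M_2 = 6(Δ_1 - Δ_0) = 36
Clamped end conditions give two more equations: 2h_0·M_0 + h_0·M_1 = 6(Δ_0 - s'(-1)) = -66 and h_1·M_1 + 2h_1·M_2 = 6(s'(1) - Δ_1) = 30.
Forward elimination and back-substitution give M_0 = -42, M_1 = 18, M_2 = 6.
On [-1, 0], s(x) = 2 + 4·(x + 1) - 21·(x + 1)² + 10·(x + 1)³.
With (x + 1) = 1/3: s(-2/3) = 37/27.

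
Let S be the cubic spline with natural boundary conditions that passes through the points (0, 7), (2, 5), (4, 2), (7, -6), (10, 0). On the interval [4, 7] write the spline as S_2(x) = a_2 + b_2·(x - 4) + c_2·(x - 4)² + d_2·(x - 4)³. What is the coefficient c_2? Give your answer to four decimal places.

Write m_i for S''(x_i). With h_i = 2, 2, 3, 3 and divided differences Δ_i = -1, -3/2, -8/3, 2, the continuity of S' gives the tridiagonal system
  2·m_0 + 8·m_1 + 2·m_2 = 6(Δ_1 - Δ_0) = -3
  2·m_1 + 10·m_2 + 3·m_3 = 6(Δ_2 - Δ_1) = -7
  3·m_2 + 12·m_3 + 3·m_4 = 6(Δ_3 - Δ_2) = 28
Natural end conditions: m_0 = m_4 = 0.
Forward elimination and back-substitution give m_0 = 0, m_1 = 1/280, m_2 = -53/35, m_3 = 1139/420, m_4 = 0.
On [4, 7], with S_2(x) = a_2 + b_2·(x - 4) + c_2·(x - 4)² + d_2·(x - 4)³: c_2 = m_2/2 = -53/70, d_2 = (m_3 - m_2)/(6h_2) = 355/1512, b_2 = Δ_2 - h_2(2m_2 + m_3)/6 = -301/120.

-0.7571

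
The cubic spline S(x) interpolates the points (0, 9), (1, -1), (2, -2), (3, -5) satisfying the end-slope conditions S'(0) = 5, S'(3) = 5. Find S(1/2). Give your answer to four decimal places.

With m_i denoting the second derivative at x_i, h_i = 1, 1, 1, and Δ_i = (y_(i+1) − y_i)/h_i = -10, -1, -3:
  1·m_0 + 4·m_1 + 1·m_2 = 6(Δ_1 - Δ_0) = 54
  1·m_1 + 4·m_2 + 1·m_3 = 6(Δ_2 - Δ_1) = -12
Clamped end conditions give two more equations: 2h_0·m_0 + h_0·m_1 = 6(Δ_0 - S'(0)) = -90 and h_2·m_2 + 2h_2·m_3 = 6(S'(3) - Δ_2) = 48.
Forward elimination and back-substitution give m_0 = -62, m_1 = 34, m_2 = -20, m_3 = 34.
On [0, 1], S(x) = 9 + 5·x - 31·x² + 16·x³.
With x = 1/2: S(1/2) = 23/4.

5.7500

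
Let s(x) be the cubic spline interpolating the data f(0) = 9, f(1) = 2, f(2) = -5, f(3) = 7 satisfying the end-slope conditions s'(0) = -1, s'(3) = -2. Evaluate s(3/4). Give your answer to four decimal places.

4.7438

Put M_i = s'' at the i-th knot. Here h = (1, 1, 1) and Δ = (-7, -7, 12), so the interior equations h_(i-1)·M_(i-1) + 2(h_(i-1)+h_i)·M_i + h_i·M_(i+1) = 6(Δ_i − Δ_(i-1)) read
  1·M_0 + 4·M_1 + 1·M_2 = 6(Δ_1 - Δ_0) = 0
  1·M_1 + 4·M_2 + 1·M_3 = 6(Δ_2 - Δ_1) = 114
Clamped end conditions give two more equations: 2h_0·M_0 + h_0·M_1 = 6(Δ_0 - s'(0)) = -36 and h_2·M_2 + 2h_2·M_3 = 6(s'(3) - Δ_2) = -84.
Hence M_0 = -208/15, M_1 = -124/15, M_2 = 704/15, M_3 = -982/15.
On [0, 1], s(x) = 9 - 1·x - 104/15·x² + 14/15·x³.
With x = 3/4: s(3/4) = 759/160.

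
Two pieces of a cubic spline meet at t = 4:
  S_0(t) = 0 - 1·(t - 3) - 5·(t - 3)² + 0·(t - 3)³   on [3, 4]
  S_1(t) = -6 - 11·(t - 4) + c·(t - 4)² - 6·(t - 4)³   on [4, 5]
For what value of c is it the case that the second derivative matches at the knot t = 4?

S_0''(t) = -10 + 0·(t - 3), so S_0''(4) = -10. On the right, S_1''(4) = 2c, so c = -5.

-5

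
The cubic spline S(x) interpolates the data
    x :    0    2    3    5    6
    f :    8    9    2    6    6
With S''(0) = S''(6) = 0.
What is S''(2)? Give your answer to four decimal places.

-9.6129

With σ_i denoting the second derivative at x_i, h_i = 2, 1, 2, 1, and Δ_i = (y_(i+1) − y_i)/h_i = 1/2, -7, 2, 0:
  2·σ_0 + 6·σ_1 + 1·σ_2 = 6(Δ_1 - Δ_0) = -45
  1·σ_1 + 6·σ_2 + 2·σ_3 = 6(Δ_2 - Δ_1) = 54
  2·σ_2 + 6·σ_3 + 1·σ_4 = 6(Δ_3 - Δ_2) = -12
Natural end conditions: σ_0 = σ_4 = 0.
Solving: σ_0 = 0, σ_1 = -298/31, σ_2 = 393/31, σ_3 = -193/31, σ_4 = 0.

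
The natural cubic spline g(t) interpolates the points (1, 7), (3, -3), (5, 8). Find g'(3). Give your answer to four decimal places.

Let M_i = g''(x_i). Step sizes h_i = 2, 2; slopes of the chords Δ_i = (y_(i+1) - y_i)/h_i = -5, 11/2.
  2·M_0 + 8·M_1 + 2·M_2 = 6(Δ_1 - Δ_0) = 63
Natural end conditions: M_0 = M_2 = 0.
Solving the tridiagonal system: M_0 = 0, M_1 = 63/8, M_2 = 0.
On [3, 5], g'(t) = b_1 + 2c_1·(t - 3) + 3d_1·(t - 3)² with b_1 = Δ_1 - h_1(2M_1 + M_2)/6 = 1/4, c_1 = M_1/2 = 63/16, d_1 = (M_2 - M_1)/(6h_1) = -21/32. So g'(3) = 1/4.

0.2500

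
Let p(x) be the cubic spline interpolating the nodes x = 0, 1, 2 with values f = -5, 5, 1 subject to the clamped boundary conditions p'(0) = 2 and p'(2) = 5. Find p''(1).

-45

With M_i denoting the second derivative at x_i, h_i = 1, 1, and Δ_i = (y_(i+1) − y_i)/h_i = 10, -4:
  1·M_0 + 4·M_1 + 1·M_2 = 6(Δ_1 - Δ_0) = -84
Clamped end conditions give two more equations: 2h_0·M_0 + h_0·M_1 = 6(Δ_0 - p'(0)) = 48 and h_1·M_1 + 2h_1·M_2 = 6(p'(2) - Δ_1) = 54.
Solving the tridiagonal system: M_0 = 93/2, M_1 = -45, M_2 = 99/2.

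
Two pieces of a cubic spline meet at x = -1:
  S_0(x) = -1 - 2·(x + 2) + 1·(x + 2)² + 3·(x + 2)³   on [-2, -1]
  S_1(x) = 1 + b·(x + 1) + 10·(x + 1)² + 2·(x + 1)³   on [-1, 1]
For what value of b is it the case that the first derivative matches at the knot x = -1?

9

S_0'(x) = -2 + 2·(x + 2) + 9·(x + 2)², so S_0'(-1) = 9. On the right, S_1'(-1) = b, so b = 9.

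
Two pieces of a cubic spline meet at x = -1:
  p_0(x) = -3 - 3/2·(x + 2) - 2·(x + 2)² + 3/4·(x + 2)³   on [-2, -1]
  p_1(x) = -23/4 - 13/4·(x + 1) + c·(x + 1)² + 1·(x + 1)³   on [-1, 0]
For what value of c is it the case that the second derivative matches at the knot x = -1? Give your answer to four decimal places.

0.2500

p_0''(x) = -4 + 9/2·(x + 2), so p_0''(-1) = 1/2. On the right, p_1''(-1) = 2c, so c = 1/4.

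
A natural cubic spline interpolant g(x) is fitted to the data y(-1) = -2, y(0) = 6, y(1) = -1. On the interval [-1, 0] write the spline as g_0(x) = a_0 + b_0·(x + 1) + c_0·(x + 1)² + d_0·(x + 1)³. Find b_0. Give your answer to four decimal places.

With m_i denoting the second derivative at x_i, h_i = 1, 1, and Δ_i = (y_(i+1) − y_i)/h_i = 8, -7:
  1·m_0 + 4·m_1 + 1·m_2 = 6(Δ_1 - Δ_0) = -90
Natural end conditions: m_0 = m_2 = 0.
Hence m_0 = 0, m_1 = -45/2, m_2 = 0.
On [-1, 0], with g_0(x) = a_0 + b_0·(x + 1) + c_0·(x + 1)² + d_0·(x + 1)³: c_0 = m_0/2 = 0, d_0 = (m_1 - m_0)/(6h_0) = -15/4, b_0 = Δ_0 - h_0(2m_0 + m_1)/6 = 47/4.

11.7500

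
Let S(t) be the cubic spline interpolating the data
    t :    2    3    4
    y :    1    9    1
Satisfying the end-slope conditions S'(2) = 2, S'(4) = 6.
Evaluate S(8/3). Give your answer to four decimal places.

7.3704

With σ_i denoting the second derivative at x_i, h_i = 1, 1, and Δ_i = (y_(i+1) − y_i)/h_i = 8, -8:
  1·σ_0 + 4·σ_1 + 1·σ_2 = 6(Δ_1 - Δ_0) = -96
Clamped end conditions give two more equations: 2h_0·σ_0 + h_0·σ_1 = 6(Δ_0 - S'(2)) = 36 and h_1·σ_1 + 2h_1·σ_2 = 6(S'(4) - Δ_1) = 84.
Solving the tridiagonal system: σ_0 = 44, σ_1 = -52, σ_2 = 68.
On [2, 3], S(t) = 1 + 2·(t - 2) + 22·(t - 2)² - 16·(t - 2)³.
With (t - 2) = 2/3: S(8/3) = 199/27.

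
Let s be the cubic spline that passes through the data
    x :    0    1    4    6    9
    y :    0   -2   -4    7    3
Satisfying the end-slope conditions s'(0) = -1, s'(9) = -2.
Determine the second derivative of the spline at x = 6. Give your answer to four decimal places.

With m_i denoting the second derivative at x_i, h_i = 1, 3, 2, 3, and Δ_i = (y_(i+1) − y_i)/h_i = -2, -2/3, 11/2, -4/3:
  1·m_0 + 8·m_1 + 3·m_2 = 6(Δ_1 - Δ_0) = 8
  3·m_1 + 10·m_2 + 2·m_3 = 6(Δ_2 - Δ_1) = 37
  2·m_2 + 10·m_3 + 3·m_4 = 6(Δ_3 - Δ_2) = -41
Clamped end conditions give two more equations: 2h_0·m_0 + h_0·m_1 = 6(Δ_0 - s'(0)) = -6 and h_3·m_3 + 2h_3·m_4 = 6(s'(9) - Δ_3) = -4.
Solving: m_0 = -1933/708, m_1 = -191/354, m_2 = 3551/708, m_3 = -1021/177, m_4 = 785/354.

-5.7684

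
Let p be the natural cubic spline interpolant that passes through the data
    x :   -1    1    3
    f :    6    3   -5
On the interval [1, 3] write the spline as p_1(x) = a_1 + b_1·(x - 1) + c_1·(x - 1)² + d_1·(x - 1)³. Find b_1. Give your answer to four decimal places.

-2.7500

Let M_i = p''(x_i). Step sizes h_i = 2, 2; slopes of the chords Δ_i = (y_(i+1) - y_i)/h_i = -3/2, -4.
  2·M_0 + 8·M_1 + 2·M_2 = 6(Δ_1 - Δ_0) = -15
Natural end conditions: M_0 = M_2 = 0.
Solving the tridiagonal system: M_0 = 0, M_1 = -15/8, M_2 = 0.
On [1, 3], with p_1(x) = a_1 + b_1·(x - 1) + c_1·(x - 1)² + d_1·(x - 1)³: c_1 = M_1/2 = -15/16, d_1 = (M_2 - M_1)/(6h_1) = 5/32, b_1 = Δ_1 - h_1(2M_1 + M_2)/6 = -11/4.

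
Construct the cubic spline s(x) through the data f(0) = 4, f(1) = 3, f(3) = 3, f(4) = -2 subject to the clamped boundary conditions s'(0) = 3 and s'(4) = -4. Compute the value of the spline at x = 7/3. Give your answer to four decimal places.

3.8042

With σ_i denoting the second derivative at x_i, h_i = 1, 2, 1, and Δ_i = (y_(i+1) − y_i)/h_i = -1, 0, -5:
  1·σ_0 + 6·σ_1 + 2·σ_2 = 6(Δ_1 - Δ_0) = 6
  2·σ_1 + 6·σ_2 + 1·σ_3 = 6(Δ_2 - Δ_1) = -30
Clamped end conditions give two more equations: 2h_0·σ_0 + h_0·σ_1 = 6(Δ_0 - s'(0)) = -24 and h_2·σ_2 + 2h_2·σ_3 = 6(s'(4) - Δ_2) = 6.
Solving the tridiagonal system: σ_0 = -106/7, σ_1 = 44/7, σ_2 = -58/7, σ_3 = 50/7.
On [1, 3], s(x) = 3 - 10/7·(x - 1) + 22/7·(x - 1)² - 17/14·(x - 1)³.
With (x - 1) = 4/3: s(7/3) = 719/189.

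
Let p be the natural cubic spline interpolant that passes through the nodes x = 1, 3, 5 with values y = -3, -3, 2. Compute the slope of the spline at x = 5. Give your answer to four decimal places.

Let σ_i = p''(x_i). Step sizes h_i = 2, 2; slopes of the chords Δ_i = (y_(i+1) - y_i)/h_i = 0, 5/2.
  2·σ_0 + 8·σ_1 + 2·σ_2 = 6(Δ_1 - Δ_0) = 15
Natural end conditions: σ_0 = σ_2 = 0.
Solving: σ_0 = 0, σ_1 = 15/8, σ_2 = 0.
On [3, 5], p'(x) = b_1 + 2c_1·(x - 3) + 3d_1·(x - 3)² with b_1 = Δ_1 - h_1(2σ_1 + σ_2)/6 = 5/4, c_1 = σ_1/2 = 15/16, d_1 = (σ_2 - σ_1)/(6h_1) = -5/32. So p'(5) = 25/8.

3.1250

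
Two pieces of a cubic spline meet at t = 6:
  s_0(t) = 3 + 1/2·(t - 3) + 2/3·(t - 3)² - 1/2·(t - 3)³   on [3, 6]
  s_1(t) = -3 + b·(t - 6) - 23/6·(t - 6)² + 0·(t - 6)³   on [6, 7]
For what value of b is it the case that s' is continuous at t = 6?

s_0'(t) = 1/2 + 4/3·(t - 3) - 3/2·(t - 3)², so s_0'(6) = -9. On the right, s_1'(6) = b, so b = -9.

-9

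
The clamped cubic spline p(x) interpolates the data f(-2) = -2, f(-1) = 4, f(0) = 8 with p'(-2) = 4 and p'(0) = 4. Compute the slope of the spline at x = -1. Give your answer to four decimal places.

Put σ_i = p'' at the i-th knot. Here h = (1, 1) and Δ = (6, 4), so the interior equations h_(i-1)·σ_(i-1) + 2(h_(i-1)+h_i)·σ_i + h_i·σ_(i+1) = 6(Δ_i − Δ_(i-1)) read
  1·σ_0 + 4·σ_1 + 1·σ_2 = 6(Δ_1 - Δ_0) = -12
Clamped end conditions give two more equations: 2h_0·σ_0 + h_0·σ_1 = 6(Δ_0 - p'(-2)) = 12 and h_1·σ_1 + 2h_1·σ_2 = 6(p'(0) - Δ_1) = 0.
Forward elimination and back-substitution give σ_0 = 9, σ_1 = -6, σ_2 = 3.
On [-1, 0], p'(x) = b_1 + 2c_1·(x + 1) + 3d_1·(x + 1)² with b_1 = Δ_1 - h_1(2σ_1 + σ_2)/6 = 11/2, c_1 = σ_1/2 = -3, d_1 = (σ_2 - σ_1)/(6h_1) = 3/2. So p'(-1) = 11/2.

5.5000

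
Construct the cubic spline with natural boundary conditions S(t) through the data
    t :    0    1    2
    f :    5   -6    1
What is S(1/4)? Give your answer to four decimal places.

1.1953

Write M_i for S''(x_i). With h_i = 1, 1 and divided differences Δ_i = -11, 7, the continuity of S' gives the tridiagonal system
  1·M_0 + 4·M_1 + 1·M_2 = 6(Δ_1 - Δ_0) = 108
Natural end conditions: M_0 = M_2 = 0.
Solving: M_0 = 0, M_1 = 27, M_2 = 0.
On [0, 1], S(t) = 5 - 31/2·t + 0·t² + 9/2·t³.
With t = 1/4: S(1/4) = 153/128.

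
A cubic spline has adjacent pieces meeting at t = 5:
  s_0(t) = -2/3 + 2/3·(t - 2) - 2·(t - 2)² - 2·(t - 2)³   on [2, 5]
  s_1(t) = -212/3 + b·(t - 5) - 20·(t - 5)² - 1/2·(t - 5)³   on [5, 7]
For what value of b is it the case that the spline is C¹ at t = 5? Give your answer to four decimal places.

s_0'(t) = 2/3 - 4·(t - 2) - 6·(t - 2)², so s_0'(5) = -196/3. On the right, s_1'(5) = b, so b = -196/3.

-65.3333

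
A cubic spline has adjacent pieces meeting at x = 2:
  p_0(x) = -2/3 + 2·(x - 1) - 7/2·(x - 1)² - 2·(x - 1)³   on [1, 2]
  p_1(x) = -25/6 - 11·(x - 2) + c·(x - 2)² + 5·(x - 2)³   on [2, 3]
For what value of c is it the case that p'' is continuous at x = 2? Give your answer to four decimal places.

-9.5000

p_0''(x) = -7 - 12·(x - 1), so p_0''(2) = -19. On the right, p_1''(2) = 2c, so c = -19/2.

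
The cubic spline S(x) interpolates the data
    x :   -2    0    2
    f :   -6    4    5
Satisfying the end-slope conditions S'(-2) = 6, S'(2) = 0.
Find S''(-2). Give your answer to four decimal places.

0.3750

Put M_i = S'' at the i-th knot. Here h = (2, 2) and Δ = (5, 1/2), so the interior equations h_(i-1)·M_(i-1) + 2(h_(i-1)+h_i)·M_i + h_i·M_(i+1) = 6(Δ_i − Δ_(i-1)) read
  2·M_0 + 8·M_1 + 2·M_2 = 6(Δ_1 - Δ_0) = -27
Clamped end conditions give two more equations: 2h_0·M_0 + h_0·M_1 = 6(Δ_0 - S'(-2)) = -6 and h_1·M_1 + 2h_1·M_2 = 6(S'(2) - Δ_1) = -3.
Solving: M_0 = 3/8, M_1 = -15/4, M_2 = 9/8.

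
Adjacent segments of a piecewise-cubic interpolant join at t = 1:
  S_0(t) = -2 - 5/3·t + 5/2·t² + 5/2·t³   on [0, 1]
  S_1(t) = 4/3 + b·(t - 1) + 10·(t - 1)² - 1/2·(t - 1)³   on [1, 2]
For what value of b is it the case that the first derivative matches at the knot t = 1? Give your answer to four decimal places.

10.8333

S_0'(t) = -5/3 + 5·t + 15/2·t², so S_0'(1) = 65/6. On the right, S_1'(1) = b, so b = 65/6.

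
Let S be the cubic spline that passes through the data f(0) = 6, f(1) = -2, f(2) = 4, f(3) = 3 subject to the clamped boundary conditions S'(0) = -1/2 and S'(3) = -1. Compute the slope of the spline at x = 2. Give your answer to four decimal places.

4.6333

Put M_i = S'' at the i-th knot. Here h = (1, 1, 1) and Δ = (-8, 6, -1), so the interior equations h_(i-1)·M_(i-1) + 2(h_(i-1)+h_i)·M_i + h_i·M_(i+1) = 6(Δ_i − Δ_(i-1)) read
  1·M_0 + 4·M_1 + 1·M_2 = 6(Δ_1 - Δ_0) = 84
  1·M_1 + 4·M_2 + 1·M_3 = 6(Δ_2 - Δ_1) = -42
Clamped end conditions give two more equations: 2h_0·M_0 + h_0·M_1 = 6(Δ_0 - S'(0)) = -45 and h_2·M_2 + 2h_2·M_3 = 6(S'(3) - Δ_2) = 0.
Hence M_0 = -614/15, M_1 = 553/15, M_2 = -338/15, M_3 = 169/15.
On [2, 3], S'(x) = b_2 + 2c_2·(x - 2) + 3d_2·(x - 2)² with b_2 = Δ_2 - h_2(2M_2 + M_3)/6 = 139/30, c_2 = M_2/2 = -169/15, d_2 = (M_3 - M_2)/(6h_2) = 169/30. So S'(2) = 139/30.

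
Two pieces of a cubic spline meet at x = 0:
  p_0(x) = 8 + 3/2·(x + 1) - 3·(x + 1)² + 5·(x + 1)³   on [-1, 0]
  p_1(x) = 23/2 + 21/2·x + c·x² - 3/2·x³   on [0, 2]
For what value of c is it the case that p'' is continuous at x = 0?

p_0''(x) = -6 + 30·(x + 1), so p_0''(0) = 24. On the right, p_1''(0) = 2c, so c = 12.

12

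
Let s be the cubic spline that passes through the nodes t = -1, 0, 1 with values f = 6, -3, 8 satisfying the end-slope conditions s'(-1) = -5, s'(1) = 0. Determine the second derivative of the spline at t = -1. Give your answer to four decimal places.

-39.5000

Let M_i = s''(x_i). Step sizes h_i = 1, 1; slopes of the chords Δ_i = (y_(i+1) - y_i)/h_i = -9, 11.
  1·M_0 + 4·M_1 + 1·M_2 = 6(Δ_1 - Δ_0) = 120
Clamped end conditions give two more equations: 2h_0·M_0 + h_0·M_1 = 6(Δ_0 - s'(-1)) = -24 and h_1·M_1 + 2h_1·M_2 = 6(s'(1) - Δ_1) = -66.
Solving the tridiagonal system: M_0 = -79/2, M_1 = 55, M_2 = -121/2.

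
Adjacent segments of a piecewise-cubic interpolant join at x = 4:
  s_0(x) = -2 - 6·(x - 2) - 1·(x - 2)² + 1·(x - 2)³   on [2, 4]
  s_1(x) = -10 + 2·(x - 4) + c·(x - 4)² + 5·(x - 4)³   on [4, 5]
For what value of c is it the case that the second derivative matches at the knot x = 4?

s_0''(x) = -2 + 6·(x - 2), so s_0''(4) = 10. On the right, s_1''(4) = 2c, so c = 5.

5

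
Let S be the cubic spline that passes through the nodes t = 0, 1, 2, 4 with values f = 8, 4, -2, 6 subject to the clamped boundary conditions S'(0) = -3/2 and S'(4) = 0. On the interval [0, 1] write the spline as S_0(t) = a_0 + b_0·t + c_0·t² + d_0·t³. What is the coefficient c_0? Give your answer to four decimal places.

Write σ_i for S''(x_i). With h_i = 1, 1, 2 and divided differences Δ_i = -4, -6, 4, the continuity of S' gives the tridiagonal system
  1·σ_0 + 4·σ_1 + 1·σ_2 = 6(Δ_1 - Δ_0) = -12
  1·σ_1 + 6·σ_2 + 2·σ_3 = 6(Δ_2 - Δ_1) = 60
Clamped end conditions give two more equations: 2h_0·σ_0 + h_0·σ_1 = 6(Δ_0 - S'(0)) = -15 and h_2·σ_2 + 2h_2·σ_3 = 6(S'(4) - Δ_2) = -24.
Hence σ_0 = -51/11, σ_1 = -63/11, σ_2 = 171/11, σ_3 = -303/22.
On [0, 1], with S_0(t) = a_0 + b_0·t + c_0·t² + d_0·t³: c_0 = σ_0/2 = -51/22, d_0 = (σ_1 - σ_0)/(6h_0) = -2/11, b_0 = Δ_0 - h_0(2σ_0 + σ_1)/6 = -3/2.

-2.3182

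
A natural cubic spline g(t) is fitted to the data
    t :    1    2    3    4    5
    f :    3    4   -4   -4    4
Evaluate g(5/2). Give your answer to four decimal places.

Write σ_i for g''(x_i). With h_i = 1, 1, 1, 1 and divided differences Δ_i = 1, -8, 0, 8, the continuity of g' gives the tridiagonal system
  1·σ_0 + 4·σ_1 + 1·σ_2 = 6(Δ_1 - Δ_0) = -54
  1·σ_1 + 4·σ_2 + 1·σ_3 = 6(Δ_2 - Δ_1) = 48
  1·σ_2 + 4·σ_3 + 1·σ_4 = 6(Δ_3 - Δ_2) = 48
Natural end conditions: σ_0 = σ_4 = 0.
Forward elimination and back-substitution give σ_0 = 0, σ_1 = -477/28, σ_2 = 99/7, σ_3 = 237/28, σ_4 = 0.
On [2, 3], g(t) = 4 - 131/28·(t - 2) - 477/56·(t - 2)² + 291/56·(t - 2)³.
With (t - 2) = 1/2: g(5/2) = 81/448.

0.1808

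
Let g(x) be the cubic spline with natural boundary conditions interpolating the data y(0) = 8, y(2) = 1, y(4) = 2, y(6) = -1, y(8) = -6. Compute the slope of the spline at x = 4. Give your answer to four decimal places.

0.1250

Write σ_i for g''(x_i). With h_i = 2, 2, 2, 2 and divided differences Δ_i = -7/2, 1/2, -3/2, -5/2, the continuity of g' gives the tridiagonal system
  2·σ_0 + 8·σ_1 + 2·σ_2 = 6(Δ_1 - Δ_0) = 24
  2·σ_1 + 8·σ_2 + 2·σ_3 = 6(Δ_2 - Δ_1) = -12
  2·σ_2 + 8·σ_3 + 2·σ_4 = 6(Δ_3 - Δ_2) = -6
Natural end conditions: σ_0 = σ_4 = 0.
Forward elimination and back-substitution give σ_0 = 0, σ_1 = 201/56, σ_2 = -33/14, σ_3 = -9/56, σ_4 = 0.
On [4, 6], g'(x) = b_2 + 2c_2·(x - 4) + 3d_2·(x - 4)² with b_2 = Δ_2 - h_2(2σ_2 + σ_3)/6 = 1/8, c_2 = σ_2/2 = -33/28, d_2 = (σ_3 - σ_2)/(6h_2) = 41/224. So g'(4) = 1/8.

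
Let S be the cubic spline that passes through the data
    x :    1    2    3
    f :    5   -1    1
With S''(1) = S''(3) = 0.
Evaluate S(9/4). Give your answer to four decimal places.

-1.1563

Let M_i = S''(x_i). Step sizes h_i = 1, 1; slopes of the chords Δ_i = (y_(i+1) - y_i)/h_i = -6, 2.
  1·M_0 + 4·M_1 + 1·M_2 = 6(Δ_1 - Δ_0) = 48
Natural end conditions: M_0 = M_2 = 0.
Forward elimination and back-substitution give M_0 = 0, M_1 = 12, M_2 = 0.
On [2, 3], S(x) = -1 - 2·(x - 2) + 6·(x - 2)² - 2·(x - 2)³.
With (x - 2) = 1/4: S(9/4) = -37/32.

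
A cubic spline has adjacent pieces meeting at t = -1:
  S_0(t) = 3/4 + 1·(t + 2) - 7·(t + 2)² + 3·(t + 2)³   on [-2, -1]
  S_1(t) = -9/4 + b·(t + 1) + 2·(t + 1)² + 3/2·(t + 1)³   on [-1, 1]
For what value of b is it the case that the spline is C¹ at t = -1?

S_0'(t) = 1 - 14·(t + 2) + 9·(t + 2)², so S_0'(-1) = -4. On the right, S_1'(-1) = b, so b = -4.

-4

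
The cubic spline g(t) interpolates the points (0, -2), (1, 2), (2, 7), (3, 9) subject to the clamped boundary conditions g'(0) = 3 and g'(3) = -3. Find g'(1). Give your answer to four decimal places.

4.8000

Write M_i for g''(x_i). With h_i = 1, 1, 1 and divided differences Δ_i = 4, 5, 2, the continuity of g' gives the tridiagonal system
  1·M_0 + 4·M_1 + 1·M_2 = 6(Δ_1 - Δ_0) = 6
  1·M_1 + 4·M_2 + 1·M_3 = 6(Δ_2 - Δ_1) = -18
Clamped end conditions give two more equations: 2h_0·M_0 + h_0·M_1 = 6(Δ_0 - g'(0)) = 6 and h_2·M_2 + 2h_2·M_3 = 6(g'(3) - Δ_2) = -30.
Solving the tridiagonal system: M_0 = 12/5, M_1 = 6/5, M_2 = -6/5, M_3 = -72/5.
On [1, 2], g'(t) = b_1 + 2c_1·(t - 1) + 3d_1·(t - 1)² with b_1 = Δ_1 - h_1(2M_1 + M_2)/6 = 24/5, c_1 = M_1/2 = 3/5, d_1 = (M_2 - M_1)/(6h_1) = -2/5. So g'(1) = 24/5.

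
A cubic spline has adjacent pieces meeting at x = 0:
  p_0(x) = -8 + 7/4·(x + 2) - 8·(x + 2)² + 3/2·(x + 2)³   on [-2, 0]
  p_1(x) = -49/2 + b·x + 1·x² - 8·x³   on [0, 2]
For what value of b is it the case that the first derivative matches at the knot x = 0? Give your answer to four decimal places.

-12.2500

p_0'(x) = 7/4 - 16·(x + 2) + 9/2·(x + 2)², so p_0'(0) = -49/4. On the right, p_1'(0) = b, so b = -49/4.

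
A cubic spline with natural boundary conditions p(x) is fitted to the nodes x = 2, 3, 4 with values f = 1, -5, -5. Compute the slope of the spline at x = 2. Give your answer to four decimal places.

Let m_i = p''(x_i). Step sizes h_i = 1, 1; slopes of the chords Δ_i = (y_(i+1) - y_i)/h_i = -6, 0.
  1·m_0 + 4·m_1 + 1·m_2 = 6(Δ_1 - Δ_0) = 36
Natural end conditions: m_0 = m_2 = 0.
Forward elimination and back-substitution give m_0 = 0, m_1 = 9, m_2 = 0.
On [2, 3], p'(x) = b_0 + 2c_0·(x - 2) + 3d_0·(x - 2)² with b_0 = Δ_0 - h_0(2m_0 + m_1)/6 = -15/2, c_0 = m_0/2 = 0, d_0 = (m_1 - m_0)/(6h_0) = 3/2. So p'(2) = -15/2.

-7.5000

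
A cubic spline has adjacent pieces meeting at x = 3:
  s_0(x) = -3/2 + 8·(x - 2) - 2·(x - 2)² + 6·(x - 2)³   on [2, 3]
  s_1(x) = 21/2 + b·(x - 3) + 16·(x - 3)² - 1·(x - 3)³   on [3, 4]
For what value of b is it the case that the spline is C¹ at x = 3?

s_0'(x) = 8 - 4·(x - 2) + 18·(x - 2)², so s_0'(3) = 22. On the right, s_1'(3) = b, so b = 22.

22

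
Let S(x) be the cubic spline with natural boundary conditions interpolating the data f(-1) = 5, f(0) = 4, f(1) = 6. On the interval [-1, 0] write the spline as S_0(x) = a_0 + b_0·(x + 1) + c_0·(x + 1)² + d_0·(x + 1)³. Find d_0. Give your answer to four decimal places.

0.7500

Write σ_i for S''(x_i). With h_i = 1, 1 and divided differences Δ_i = -1, 2, the continuity of S' gives the tridiagonal system
  1·σ_0 + 4·σ_1 + 1·σ_2 = 6(Δ_1 - Δ_0) = 18
Natural end conditions: σ_0 = σ_2 = 0.
Hence σ_0 = 0, σ_1 = 9/2, σ_2 = 0.
On [-1, 0], with S_0(x) = a_0 + b_0·(x + 1) + c_0·(x + 1)² + d_0·(x + 1)³: c_0 = σ_0/2 = 0, d_0 = (σ_1 - σ_0)/(6h_0) = 3/4, b_0 = Δ_0 - h_0(2σ_0 + σ_1)/6 = -7/4.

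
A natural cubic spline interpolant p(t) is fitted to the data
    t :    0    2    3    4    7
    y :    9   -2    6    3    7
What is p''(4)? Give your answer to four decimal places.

6.0393

Write M_i for p''(x_i). With h_i = 2, 1, 1, 3 and divided differences Δ_i = -11/2, 8, -3, 4/3, the continuity of p' gives the tridiagonal system
  2·M_0 + 6·M_1 + 1·M_2 = 6(Δ_1 - Δ_0) = 81
  1·M_1 + 4·M_2 + 1·M_3 = 6(Δ_2 - Δ_1) = -66
  1·M_2 + 8·M_3 + 3·M_4 = 6(Δ_3 - Δ_2) = 26
Natural end conditions: M_0 = M_4 = 0.
Forward elimination and back-substitution give M_0 = 0, M_1 = 3065/178, M_2 = -1986/89, M_3 = 1075/178, M_4 = 0.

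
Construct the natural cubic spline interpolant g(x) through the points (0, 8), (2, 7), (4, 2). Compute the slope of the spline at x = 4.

Put M_i = g'' at the i-th knot. Here h = (2, 2) and Δ = (-1/2, -5/2), so the interior equations h_(i-1)·M_(i-1) + 2(h_(i-1)+h_i)·M_i + h_i·M_(i+1) = 6(Δ_i − Δ_(i-1)) read
  2·M_0 + 8·M_1 + 2·M_2 = 6(Δ_1 - Δ_0) = -12
Natural end conditions: M_0 = M_2 = 0.
Hence M_0 = 0, M_1 = -3/2, M_2 = 0.
On [2, 4], g'(x) = b_1 + 2c_1·(x - 2) + 3d_1·(x - 2)² with b_1 = Δ_1 - h_1(2M_1 + M_2)/6 = -3/2, c_1 = M_1/2 = -3/4, d_1 = (M_2 - M_1)/(6h_1) = 1/8. So g'(4) = -3.

-3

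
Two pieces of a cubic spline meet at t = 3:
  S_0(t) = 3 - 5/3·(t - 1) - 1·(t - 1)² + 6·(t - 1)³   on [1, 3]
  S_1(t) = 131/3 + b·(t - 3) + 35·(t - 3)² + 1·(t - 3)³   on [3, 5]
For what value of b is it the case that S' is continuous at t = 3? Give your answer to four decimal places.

S_0'(t) = -5/3 - 2·(t - 1) + 18·(t - 1)², so S_0'(3) = 199/3. On the right, S_1'(3) = b, so b = 199/3.

66.3333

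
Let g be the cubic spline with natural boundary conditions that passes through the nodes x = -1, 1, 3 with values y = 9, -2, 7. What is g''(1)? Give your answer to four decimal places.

7.5000

Let m_i = g''(x_i). Step sizes h_i = 2, 2; slopes of the chords Δ_i = (y_(i+1) - y_i)/h_i = -11/2, 9/2.
  2·m_0 + 8·m_1 + 2·m_2 = 6(Δ_1 - Δ_0) = 60
Natural end conditions: m_0 = m_2 = 0.
Solving the tridiagonal system: m_0 = 0, m_1 = 15/2, m_2 = 0.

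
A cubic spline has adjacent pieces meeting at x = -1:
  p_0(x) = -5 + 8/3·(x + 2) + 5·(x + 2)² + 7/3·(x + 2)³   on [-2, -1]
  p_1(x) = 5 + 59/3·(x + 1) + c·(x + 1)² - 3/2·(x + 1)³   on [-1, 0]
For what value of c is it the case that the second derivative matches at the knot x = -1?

12

p_0''(x) = 10 + 14·(x + 2), so p_0''(-1) = 24. On the right, p_1''(-1) = 2c, so c = 12.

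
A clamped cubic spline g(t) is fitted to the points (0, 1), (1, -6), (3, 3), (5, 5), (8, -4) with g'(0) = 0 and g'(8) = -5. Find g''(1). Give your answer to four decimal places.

19.0094

With M_i denoting the second derivative at x_i, h_i = 1, 2, 2, 3, and Δ_i = (y_(i+1) − y_i)/h_i = -7, 9/2, 1, -3:
  1·M_0 + 6·M_1 + 2·M_2 = 6(Δ_1 - Δ_0) = 69
  2·M_1 + 8·M_2 + 2·M_3 = 6(Δ_2 - Δ_1) = -21
  2·M_2 + 10·M_3 + 3·M_4 = 6(Δ_3 - Δ_2) = -24
Clamped end conditions give two more equations: 2h_0·M_0 + h_0·M_1 = 6(Δ_0 - g'(0)) = -42 and h_3·M_3 + 2h_3·M_4 = 6(g'(8) - Δ_3) = -12.
Solving: M_0 = -6467/212, M_1 = 2015/106, M_2 = -3085/424, M_3 = -43/106, M_4 = -381/212.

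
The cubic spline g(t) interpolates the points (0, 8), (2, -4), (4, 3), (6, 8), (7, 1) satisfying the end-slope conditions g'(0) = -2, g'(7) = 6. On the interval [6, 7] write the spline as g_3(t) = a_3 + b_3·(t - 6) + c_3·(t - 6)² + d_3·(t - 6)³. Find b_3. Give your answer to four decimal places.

Let M_i = g''(x_i). Step sizes h_i = 2, 2, 2, 1; slopes of the chords Δ_i = (y_(i+1) - y_i)/h_i = -6, 7/2, 5/2, -7.
  2·M_0 + 8·M_1 + 2·M_2 = 6(Δ_1 - Δ_0) = 57
  2·M_1 + 8·M_2 + 2·M_3 = 6(Δ_2 - Δ_1) = -6
  2·M_2 + 6·M_3 + 1·M_4 = 6(Δ_3 - Δ_2) = -57
Clamped end conditions give two more equations: 2h_0·M_0 + h_0·M_1 = 6(Δ_0 - g'(0)) = -24 and h_3·M_3 + 2h_3·M_4 = 6(g'(7) - Δ_3) = 78.
Forward elimination and back-substitution give M_0 = -923/86, M_1 = 407/43, M_2 = 59/43, M_3 = -772/43, M_4 = 2063/43.
On [6, 7], with g_3(t) = a_3 + b_3·(t - 6) + c_3·(t - 6)² + d_3·(t - 6)³: c_3 = M_3/2 = -386/43, d_3 = (M_4 - M_3)/(6h_3) = 945/86, b_3 = Δ_3 - h_3(2M_3 + M_4)/6 = -775/86.

-9.0116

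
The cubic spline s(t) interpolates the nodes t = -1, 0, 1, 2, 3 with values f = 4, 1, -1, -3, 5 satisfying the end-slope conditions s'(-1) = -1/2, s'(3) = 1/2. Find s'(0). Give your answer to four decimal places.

With σ_i denoting the second derivative at x_i, h_i = 1, 1, 1, 1, and Δ_i = (y_(i+1) − y_i)/h_i = -3, -2, -2, 8:
  1·σ_0 + 4·σ_1 + 1·σ_2 = 6(Δ_1 - Δ_0) = 6
  1·σ_1 + 4·σ_2 + 1·σ_3 = 6(Δ_2 - Δ_1) = 0
  1·σ_2 + 4·σ_3 + 1·σ_4 = 6(Δ_3 - Δ_2) = 60
Clamped end conditions give two more equations: 2h_0·σ_0 + h_0·σ_1 = 6(Δ_0 - s'(-1)) = -15 and h_3·σ_3 + 2h_3·σ_4 = 6(s'(3) - Δ_3) = -45.
Hence σ_0 = -74/7, σ_1 = 43/7, σ_2 = -8, σ_3 = 181/7, σ_4 = -248/7.
On [0, 1], s'(t) = b_1 + 2c_1·t + 3d_1·t² with b_1 = Δ_1 - h_1(2σ_1 + σ_2)/6 = -19/7, c_1 = σ_1/2 = 43/14, d_1 = (σ_2 - σ_1)/(6h_1) = -33/14. So s'(0) = -19/7.

-2.7143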